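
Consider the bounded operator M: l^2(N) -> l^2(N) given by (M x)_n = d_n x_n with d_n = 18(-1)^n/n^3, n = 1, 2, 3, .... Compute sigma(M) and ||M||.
sigma(M) = {18(-1)^n/n^3 : n ≥ 1} ∪ {0}; ||M|| = 18

A bounded diagonal operator on l^2 with diagonal entries d_n has spectrum equal to the closure of {d_n : n ≥ 1}: every d_n is an eigenvalue (with eigenvector e_n), so {d_n} ⊂ sigma(M); the spectrum is closed, so its closure is too; and for lambda not in the closure, (M - lambda I) has bounded inverse (the diagonal entries 1/(d_n - lambda) are bounded). For our sequence d_n = 18(-1)^n/n^3, n = 1, 2, 3, ...:
  - {d_n} = {18(-1)^n/n^3 : n ≥ 1}; the only limit point is 0
  - closure = {18(-1)^n/n^3 : n ≥ 1} ∪ {0}
For the norm: a diagonal operator has ||M|| = sup_n |d_n|. Here |d_n| = 18/n^3 is decreasing, so sup_n |d_n| = |d_1| = 18. So ||M|| = 18.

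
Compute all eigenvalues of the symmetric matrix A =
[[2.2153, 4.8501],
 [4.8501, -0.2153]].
sigma(A) ≈ {-4, 6}

A is real symmetric, so its spectrum consists of real eigenvalues. Expanding the characteristic polynomial of the displayed matrix gives
  det(λ I - A) = p(λ) = λ^2 + (-2)λ + (-24).
Solving p(λ) = 0 yields eigenvalues ≈ -4, 6. (A is shown rounded to 4 decimals, so these recover the underlying integer eigenvalues to within that precision.)
Verification: the trace of A = 2 equals the sum of eigenvalues 2, and det(A) ≈ -24.0004 matches the eigenvalue product -24.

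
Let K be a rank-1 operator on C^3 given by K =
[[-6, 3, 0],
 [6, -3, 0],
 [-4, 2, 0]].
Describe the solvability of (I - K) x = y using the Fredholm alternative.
(I - K) is invertible (det(I - K) = 10 ≠ 0), so for every y in C^3 the equation (I - K) x = y has a unique solution.

K has rank 1, so it is an outer product K = u v^T: every row of K is a multiple of one row vector. Reading off the entries, u = (3, -3, 2) and v = (-2, 1, 0) (row i of K equals u_i·v^T). A rank-one matrix u v^T satisfies K u = u (v·u) and kills the (2)-dimensional subspace v^⊥, so its characteristic polynomial is lambda^2 (lambda - v·u) with v·u = tr K = -9. Hence the eigenvalues of I - K are 1 (multiplicity 2) and 1 - (-9) = 10, so det(I - K) = 10. (Direct check: I - K =
[[7, -3, 0],
 [-6, 4, 0],
 [4, -2, 1]]
has determinant 10.) The finite-dimensional Fredholm alternative says: either (I - K) is invertible, or ker(I - K) ≠ {0} and then range(I - K) = ker((I - K)^*)^⊥, with dim ker(I - K) = dim ker((I - K)^*). Since det(I - K) ≠ 0, 1 is not an eigenvalue of K and ker(I - K) = {0}, so we are in the first case: for every y there is a unique x = (I - K)^(-1) y. Explicitly, by the Sherman–Morrison formula, (I - u v^T)^(-1) = I + u v^T/(1 - v·u), i.e. (I - K)^(-1) = I + K/(10).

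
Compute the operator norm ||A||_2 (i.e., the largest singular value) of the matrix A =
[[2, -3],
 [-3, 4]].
||A||_2 = sqrt((38 + sqrt(1440))/2) ≈ 6.1623 (= sqrt(largest eigenvalue of A^T A))

||A||_2 = sigma_max(A) = sqrt(lambda_max(A^T A)). Form the symmetric matrix M = A^T A =
[[13, -18],
 [-18, 25]].
Its characteristic polynomial (trace, determinant of M give the coefficients) is
  p(λ) = det(λ I - M) = λ^2 - 38λ + 1.
For λ^2 - 38λ + 1 the discriminant is 1440. It is nonnegative but not a perfect square, so the roots are real and irrational: λ = (38 ± sqrt(1440))/2 ≈ 37.9737, 0.0263.
So the eigenvalues of A^T A are ≈ 0.0263, 37.9737 (all ≥ 0, as they must be for A^T A). The largest is λ_max = (38 + sqrt(1440))/2 ≈ 37.9737, hence ||A||_2 = sqrt(λ_max) = sqrt((38 + sqrt(1440))/2) ≈ 6.1623.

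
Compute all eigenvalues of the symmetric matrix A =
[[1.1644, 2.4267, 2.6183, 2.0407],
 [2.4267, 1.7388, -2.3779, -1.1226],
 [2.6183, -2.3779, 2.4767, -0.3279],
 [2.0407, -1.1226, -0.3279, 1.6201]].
sigma(A) ≈ {-4, 2, 4, 5}

A is real symmetric, so its spectrum consists of real eigenvalues. Expanding the characteristic polynomial of the displayed matrix gives
  det(λ I - A) = p(λ) = λ^4 + (-7)λ^3 + (-6)λ^2 + (112)λ + (-160).
Solving p(λ) = 0 yields eigenvalues ≈ -4, 2, 4, 5. (A is shown rounded to 4 decimals, so these recover the underlying integer eigenvalues to within that precision.)
Verification: the trace of A = 7 equals the sum of eigenvalues 7, and det(A) ≈ -160.0008 matches the eigenvalue product -160.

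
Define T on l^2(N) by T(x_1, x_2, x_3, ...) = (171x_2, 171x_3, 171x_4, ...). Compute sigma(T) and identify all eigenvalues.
sigma(T) = closed disk {z in C : |z| ≤ 171}; sigma_p(T) = open disk {z in C : |z| < 171}

Note T = 171·V where V is the unit left shift (V x)_k = x_{k+1}; so sigma(T) = 171·sigma(V) and ||T|| = 171||V||. ||T x||^2 = 29241sum_{k≥2} |x_k|^2 ≤ 29241||x||^2, with equality on {x : x_1 = 0}, so ||T|| = 171. For any lambda with |lambda| < 171, set r = lambda/171 (|r| < 1); the vector x = (1, r, r^2, ...) is in l^2 and satisfies T x = 171(r, r^2, ...) = lambda x, so lambda is an eigenvalue. On the boundary |lambda| = 171 the geometric series diverges, so no l^2 eigenvector exists, but these lambda lie in the approximate point spectrum. Hence sigma(T) is the closed disk of radius 171 and sigma_p(T) is the open disk.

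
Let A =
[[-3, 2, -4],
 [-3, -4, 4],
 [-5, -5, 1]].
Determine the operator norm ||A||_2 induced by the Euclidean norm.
||A||_2 ≈ 9.3175 (= sqrt(largest eigenvalue of A^T A))

||A||_2 = sigma_max(A) = sqrt(lambda_max(A^T A)). Form the symmetric matrix M = A^T A =
[[43, 31, -5],
 [31, 45, -29],
 [-5, -29, 33]].
Its characteristic polynomial (trace, sum of principal 2x2 minors, determinant of M give the coefficients) is
  p(λ) = det(λ I - M) = λ^3 - 121λ^2 + 3012λ - 3844.
No integer candidate from the rational root theorem (±divisors of 3844) is a root, so the roots are irrational. The cubic discriminant is Δ = 21102749168 > 0, so there are three distinct real roots. p(1) = -952 and p(2) = 1704 have opposite signs, so a root lies in (1, 2); Newton's method refines it to λ ≈ 1.3485. p(32) = 1404 and p(33) = -280 have opposite signs, so a root lies in (32, 33); Newton's method refines it to λ ≈ 32.8356. p(86) = -3672 and p(87) = 854 have opposite signs, so a root lies in (86, 87); Newton's method refines it to λ ≈ 86.8159. Check (Vieta): the three roots sum to 121, matching tr M = 121.
So the eigenvalues of A^T A are ≈ 1.3485, 32.8356, 86.8159 (all ≥ 0, as they must be for A^T A). The largest is λ_max ≈ 86.8159, hence ||A||_2 = sqrt(λ_max) ≈ 9.3175.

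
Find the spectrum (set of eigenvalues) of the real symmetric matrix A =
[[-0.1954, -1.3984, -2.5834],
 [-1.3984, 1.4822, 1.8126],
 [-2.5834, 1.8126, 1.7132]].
sigma(A) ≈ {-2, 0, 5}

A is real symmetric, so its spectrum consists of real eigenvalues. Expanding the characteristic polynomial of the displayed matrix gives
  det(λ I - A) = p(λ) = λ^3 + (-3)λ^2 + (-10)λ + (0).
Solving p(λ) = 0 yields eigenvalues ≈ -2, 0, 5. (A is shown rounded to 4 decimals, so these recover the underlying integer eigenvalues to within that precision.)
Verification: the trace of A = 3 equals the sum of eigenvalues 3, and det(A) ≈ -0.0000 matches the eigenvalue product 0.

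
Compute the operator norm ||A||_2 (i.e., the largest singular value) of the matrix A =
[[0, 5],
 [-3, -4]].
||A||_2 = sqrt(45) ≈ 6.7082 (= sqrt(largest eigenvalue of A^T A))

||A||_2 = sigma_max(A) = sqrt(lambda_max(A^T A)). Form the symmetric matrix M = A^T A =
[[9, 12],
 [12, 41]].
Its characteristic polynomial (trace, determinant of M give the coefficients) is
  p(λ) = det(λ I - M) = λ^2 - 50λ + 225.
For λ^2 - 50λ + 225 the discriminant is 1600. It is a perfect square (40^2), so the roots are rational: λ = (50 ± 40)/2 = 45, 5.
So the eigenvalues of A^T A are ≈ 5, 45 (all ≥ 0, as they must be for A^T A). The largest is λ_max = 45, hence ||A||_2 = sqrt(λ_max) = sqrt(45) ≈ 6.7082.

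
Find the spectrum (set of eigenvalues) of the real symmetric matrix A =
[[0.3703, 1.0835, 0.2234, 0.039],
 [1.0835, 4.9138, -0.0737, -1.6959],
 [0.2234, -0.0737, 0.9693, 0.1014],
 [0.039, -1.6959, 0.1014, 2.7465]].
sigma(A) ≈ {0, 1, 2, 6}

A is real symmetric, so its spectrum consists of real eigenvalues. Expanding the characteristic polynomial of the displayed matrix gives
  det(λ I - A) = p(λ) = λ^4 + (-9)λ^3 + (20)λ^2 + (-11.999)λ + (0).
Solving p(λ) = 0 yields eigenvalues ≈ 0, 1, 2, 6. (A is shown rounded to 4 decimals, so these recover the underlying integer eigenvalues to within that precision.)
Verification: the trace of A = 9 equals the sum of eigenvalues 9, and det(A) ≈ -0.0001 matches the eigenvalue product 0.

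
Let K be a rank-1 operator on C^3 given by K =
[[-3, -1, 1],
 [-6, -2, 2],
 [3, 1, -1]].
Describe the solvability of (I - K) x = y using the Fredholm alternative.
(I - K) is invertible (det(I - K) = 7 ≠ 0), so for every y in C^3 the equation (I - K) x = y has a unique solution.

K has rank 1, so it is an outer product K = u v^T: every row of K is a multiple of one row vector. Reading off the entries, u = (-1, -2, 1) and v = (3, 1, -1) (row i of K equals u_i·v^T). A rank-one matrix u v^T satisfies K u = u (v·u) and kills the (2)-dimensional subspace v^⊥, so its characteristic polynomial is lambda^2 (lambda - v·u) with v·u = tr K = -6. Hence the eigenvalues of I - K are 1 (multiplicity 2) and 1 - (-6) = 7, so det(I - K) = 7. (Direct check: I - K =
[[4, 1, -1],
 [6, 3, -2],
 [-3, -1, 2]]
has determinant 7.) The finite-dimensional Fredholm alternative says: either (I - K) is invertible, or ker(I - K) ≠ {0} and then range(I - K) = ker((I - K)^*)^⊥, with dim ker(I - K) = dim ker((I - K)^*). Since det(I - K) ≠ 0, 1 is not an eigenvalue of K and ker(I - K) = {0}, so we are in the first case: for every y there is a unique x = (I - K)^(-1) y. Explicitly, by the Sherman–Morrison formula, (I - u v^T)^(-1) = I + u v^T/(1 - v·u), i.e. (I - K)^(-1) = I + K/(7).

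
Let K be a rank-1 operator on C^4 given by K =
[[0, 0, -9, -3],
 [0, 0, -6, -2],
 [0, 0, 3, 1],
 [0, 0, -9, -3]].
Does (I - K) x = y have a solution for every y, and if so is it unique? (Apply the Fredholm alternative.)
(I - K) is invertible (det(I - K) = 1 ≠ 0), so for every y in C^4 the equation (I - K) x = y has a unique solution.

K has rank 1, so it is an outer product K = u v^T: every row of K is a multiple of one row vector. Reading off the entries, u = (3, 2, -1, 3) and v = (0, 0, -3, -1) (row i of K equals u_i·v^T). A rank-one matrix u v^T satisfies K u = u (v·u) and kills the (3)-dimensional subspace v^⊥, so its characteristic polynomial is lambda^3 (lambda - v·u) with v·u = tr K = 0. Hence the eigenvalues of I - K are 1 (multiplicity 3) and 1 - (0) = 1, so det(I - K) = 1. (Direct check: I - K =
[[1, 0, 9, 3],
 [0, 1, 6, 2],
 [0, 0, -2, -1],
 [0, 0, 9, 4]]
has determinant 1.) The finite-dimensional Fredholm alternative says: either (I - K) is invertible, or ker(I - K) ≠ {0} and then range(I - K) = ker((I - K)^*)^⊥, with dim ker(I - K) = dim ker((I - K)^*). Since det(I - K) ≠ 0, 1 is not an eigenvalue of K and ker(I - K) = {0}, so we are in the first case: for every y there is a unique x = (I - K)^(-1) y. Explicitly, by the Sherman–Morrison formula, (I - u v^T)^(-1) = I + u v^T/(1 - v·u), i.e. (I - K)^(-1) = I + K.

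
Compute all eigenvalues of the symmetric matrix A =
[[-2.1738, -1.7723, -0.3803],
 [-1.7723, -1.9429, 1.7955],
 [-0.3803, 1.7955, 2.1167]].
sigma(A) ≈ {-4, -1, 3}

A is real symmetric, so its spectrum consists of real eigenvalues. Expanding the characteristic polynomial of the displayed matrix gives
  det(λ I - A) = p(λ) = λ^3 + (2)λ^2 + (-11)λ + (-12).
Solving p(λ) = 0 yields eigenvalues ≈ -4, -1, 3. (A is shown rounded to 4 decimals, so these recover the underlying integer eigenvalues to within that precision.)
Verification: the trace of A = -2 equals the sum of eigenvalues -2, and det(A) ≈ 12.0005 matches the eigenvalue product 12.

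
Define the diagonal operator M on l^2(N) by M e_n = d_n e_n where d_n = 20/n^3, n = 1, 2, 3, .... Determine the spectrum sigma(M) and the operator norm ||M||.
sigma(M) = {20/n^3 : n ≥ 1} ∪ {0}; ||M|| = 20

A bounded diagonal operator on l^2 with diagonal entries d_n has spectrum equal to the closure of {d_n : n ≥ 1}: every d_n is an eigenvalue (with eigenvector e_n), so {d_n} ⊂ sigma(M); the spectrum is closed, so its closure is too; and for lambda not in the closure, (M - lambda I) has bounded inverse (the diagonal entries 1/(d_n - lambda) are bounded). For our sequence d_n = 20/n^3, n = 1, 2, 3, ...:
  - {d_n} = {20/n^3 : n ≥ 1}; the only limit point is 0
  - closure = {20/n^3 : n ≥ 1} ∪ {0}
For the norm: a diagonal operator has ||M|| = sup_n |d_n|. Here d_n = 20/n^3 is positive and decreasing, so sup_n |d_n| = d_1 = 20. So ||M|| = 20.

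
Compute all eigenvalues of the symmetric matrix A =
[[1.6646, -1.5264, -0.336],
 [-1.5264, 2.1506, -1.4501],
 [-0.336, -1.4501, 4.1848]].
sigma(A) ≈ {0, 3, 5}

A is real symmetric, so its spectrum consists of real eigenvalues. Expanding the characteristic polynomial of the displayed matrix gives
  det(λ I - A) = p(λ) = λ^3 + (-8)λ^2 + (15)λ + (0).
Solving p(λ) = 0 yields eigenvalues ≈ 0, 3, 5. (A is shown rounded to 4 decimals, so these recover the underlying integer eigenvalues to within that precision.)
Verification: the trace of A = 8 equals the sum of eigenvalues 8, and det(A) ≈ 0.0004 matches the eigenvalue product 0.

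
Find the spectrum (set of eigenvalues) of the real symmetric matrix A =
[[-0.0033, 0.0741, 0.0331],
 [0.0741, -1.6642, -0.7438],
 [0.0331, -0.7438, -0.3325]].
sigma(A) ≈ {-2, 0} (0 with multiplicity 2)

A is real symmetric, so its spectrum consists of real eigenvalues. Expanding the characteristic polynomial of the displayed matrix gives
  det(λ I - A) = p(λ) = λ^3 + (2)λ^2 + (0)λ + (0).
Solving p(λ) = 0 yields eigenvalues ≈ -2, 0, 0. (A is shown rounded to 4 decimals, so these recover the underlying integer eigenvalues to within that precision.)
Verification: the trace of A = -2 equals the sum of eigenvalues -2, and det(A) ≈ 0.0000 matches the eigenvalue product 0.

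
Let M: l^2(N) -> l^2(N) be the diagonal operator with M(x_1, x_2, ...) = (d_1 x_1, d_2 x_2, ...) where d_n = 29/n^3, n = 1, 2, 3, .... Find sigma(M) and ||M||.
sigma(M) = {29/n^3 : n ≥ 1} ∪ {0}; ||M|| = 29

A bounded diagonal operator on l^2 with diagonal entries d_n has spectrum equal to the closure of {d_n : n ≥ 1}: every d_n is an eigenvalue (with eigenvector e_n), so {d_n} ⊂ sigma(M); the spectrum is closed, so its closure is too; and for lambda not in the closure, (M - lambda I) has bounded inverse (the diagonal entries 1/(d_n - lambda) are bounded). For our sequence d_n = 29/n^3, n = 1, 2, 3, ...:
  - {d_n} = {29/n^3 : n ≥ 1}; the only limit point is 0
  - closure = {29/n^3 : n ≥ 1} ∪ {0}
For the norm: a diagonal operator has ||M|| = sup_n |d_n|. Here d_n = 29/n^3 is positive and decreasing, so sup_n |d_n| = d_1 = 29. So ||M|| = 29.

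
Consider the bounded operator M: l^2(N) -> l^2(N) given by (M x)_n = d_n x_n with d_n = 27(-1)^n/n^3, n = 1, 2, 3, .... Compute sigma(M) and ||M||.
sigma(M) = {27(-1)^n/n^3 : n ≥ 1} ∪ {0}; ||M|| = 27

A bounded diagonal operator on l^2 with diagonal entries d_n has spectrum equal to the closure of {d_n : n ≥ 1}: every d_n is an eigenvalue (with eigenvector e_n), so {d_n} ⊂ sigma(M); the spectrum is closed, so its closure is too; and for lambda not in the closure, (M - lambda I) has bounded inverse (the diagonal entries 1/(d_n - lambda) are bounded). For our sequence d_n = 27(-1)^n/n^3, n = 1, 2, 3, ...:
  - {d_n} = {27(-1)^n/n^3 : n ≥ 1}; the only limit point is 0
  - closure = {27(-1)^n/n^3 : n ≥ 1} ∪ {0}
For the norm: a diagonal operator has ||M|| = sup_n |d_n|. Here |d_n| = 27/n^3 is decreasing, so sup_n |d_n| = |d_1| = 27. So ||M|| = 27.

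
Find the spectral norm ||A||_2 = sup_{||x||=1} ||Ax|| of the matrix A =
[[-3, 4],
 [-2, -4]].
||A||_2 = sqrt((45 + sqrt(425))/2) ≈ 5.7278 (= sqrt(largest eigenvalue of A^T A))

||A||_2 = sigma_max(A) = sqrt(lambda_max(A^T A)). Form the symmetric matrix M = A^T A =
[[13, -4],
 [-4, 32]].
Its characteristic polynomial (trace, determinant of M give the coefficients) is
  p(λ) = det(λ I - M) = λ^2 - 45λ + 400.
For λ^2 - 45λ + 400 the discriminant is 425. It is nonnegative but not a perfect square, so the roots are real and irrational: λ = (45 ± sqrt(425))/2 ≈ 32.8078, 12.1922.
So the eigenvalues of A^T A are ≈ 12.1922, 32.8078 (all ≥ 0, as they must be for A^T A). The largest is λ_max = (45 + sqrt(425))/2 ≈ 32.8078, hence ||A||_2 = sqrt(λ_max) = sqrt((45 + sqrt(425))/2) ≈ 5.7278.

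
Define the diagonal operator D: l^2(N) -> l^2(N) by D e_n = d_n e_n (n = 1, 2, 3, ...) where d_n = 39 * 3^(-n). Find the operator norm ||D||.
||D|| = 13 (attained at n = 1)

For D diagonal, ||D|| = sup_n |d_n|. The sequence d_n = 39 * 3^(-n) is positive and strictly decreasing (ratio 3^(-1) < 1), so the supremum is d_1 = 39/3 = 13. Hence ||D|| = 13.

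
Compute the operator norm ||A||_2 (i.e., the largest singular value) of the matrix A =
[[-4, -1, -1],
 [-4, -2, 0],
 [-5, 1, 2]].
||A||_2 ≈ 7.6499 (= sqrt(largest eigenvalue of A^T A))

||A||_2 = sigma_max(A) = sqrt(lambda_max(A^T A)). Form the symmetric matrix M = A^T A =
[[57, 7, -6],
 [7, 6, 3],
 [-6, 3, 5]].
Its characteristic polynomial (trace, sum of principal 2x2 minors, determinant of M give the coefficients) is
  p(λ) = det(λ I - M) = λ^3 - 68λ^2 + 563λ - 484.
No integer candidate from the rational root theorem (±divisors of 484) is a root, so the roots are irrational. The cubic discriminant is Δ = 470315412 > 0, so there are three distinct real roots. p(0) = -484 and p(1) = 12 have opposite signs, so a root lies in (0, 1); Newton's method refines it to λ ≈ 0.9722. p(8) = 180 and p(9) = -196 have opposite signs, so a root lies in (8, 9); Newton's method refines it to λ ≈ 8.507. p(58) = -1470 and p(59) = 1404 have opposite signs, so a root lies in (58, 59); Newton's method refines it to λ ≈ 58.5208. Check (Vieta): the three roots sum to 68, matching tr M = 68.
So the eigenvalues of A^T A are ≈ 0.9722, 8.507, 58.5208 (all ≥ 0, as they must be for A^T A). The largest is λ_max ≈ 58.5208, hence ||A||_2 = sqrt(λ_max) ≈ 7.6499.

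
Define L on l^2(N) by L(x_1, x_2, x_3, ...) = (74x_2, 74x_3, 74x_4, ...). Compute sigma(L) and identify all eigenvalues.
sigma(L) = closed disk {z in C : |z| ≤ 74}; sigma_p(L) = open disk {z in C : |z| < 74}

Note L = 74·V where V is the unit left shift (V x)_k = x_{k+1}; so sigma(L) = 74·sigma(V) and ||L|| = 74||V||. ||L x||^2 = 5476sum_{k≥2} |x_k|^2 ≤ 5476||x||^2, with equality on {x : x_1 = 0}, so ||L|| = 74. For any lambda with |lambda| < 74, set r = lambda/74 (|r| < 1); the vector x = (1, r, r^2, ...) is in l^2 and satisfies L x = 74(r, r^2, ...) = lambda x, so lambda is an eigenvalue. On the boundary |lambda| = 74 the geometric series diverges, so no l^2 eigenvector exists, but these lambda lie in the approximate point spectrum. Hence sigma(L) is the closed disk of radius 74 and sigma_p(L) is the open disk.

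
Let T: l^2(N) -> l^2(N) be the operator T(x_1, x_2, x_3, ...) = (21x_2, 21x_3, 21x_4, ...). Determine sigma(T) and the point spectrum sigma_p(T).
sigma(T) = closed disk {z in C : |z| ≤ 21}; sigma_p(T) = open disk {z in C : |z| < 21}

Note T = 21·V where V is the unit left shift (V x)_k = x_{k+1}; so sigma(T) = 21·sigma(V) and ||T|| = 21||V||. ||T x||^2 = 441sum_{k≥2} |x_k|^2 ≤ 441||x||^2, with equality on {x : x_1 = 0}, so ||T|| = 21. For any lambda with |lambda| < 21, set r = lambda/21 (|r| < 1); the vector x = (1, r, r^2, ...) is in l^2 and satisfies T x = 21(r, r^2, ...) = lambda x, so lambda is an eigenvalue. On the boundary |lambda| = 21 the geometric series diverges, so no l^2 eigenvector exists, but these lambda lie in the approximate point spectrum. Hence sigma(T) is the closed disk of radius 21 and sigma_p(T) is the open disk.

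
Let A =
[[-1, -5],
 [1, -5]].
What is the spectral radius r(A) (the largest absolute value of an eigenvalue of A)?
r(A) = sqrt(10) ≈ 3.1623

The eigenvalues of A are the roots of its characteristic polynomial. With M = A (coefficients from the trace and determinant):
  p(λ) = det(λ I - M) = λ^2 + 6λ + 10.
For λ^2 + 6λ + 10 the discriminant is -4. It is negative, so the roots are the complex-conjugate pair λ = -3 ± (sqrt(4)/2) i ≈ -3 ± 1i. For a conjugate pair the product of the roots equals the constant term, so |λ|^2 = 10 and |λ| = sqrt(10) ≈ 3.1623.
Thus the eigenvalues (to 4 decimals) are -3 ± 1i (modulus 3.1623). The spectral radius is the largest modulus: r(A) = sqrt(10) ≈ 3.1623. (Cross-check: r(A) ≤ ||A||_2 ≈ 7.0711; equality holds whenever A is normal, though it can also hold for some non-normal A.)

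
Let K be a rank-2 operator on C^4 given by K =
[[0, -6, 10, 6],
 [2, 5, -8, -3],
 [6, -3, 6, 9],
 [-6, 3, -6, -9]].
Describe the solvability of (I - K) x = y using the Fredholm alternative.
(I - K) is invertible (det(I - K) = -43 ≠ 0), so for every y in C^4 the equation (I - K) x = y has a unique solution.

K has rank 2 and factors as K = U V^T = u1 v1^T + u2 v2^T with u1 = (-2, 1, -3, 3), v1 = (-2, 1, -2, -3), u2 = (2, -2, 0, 0), v2 = (-2, -2, 3, 0) (multiplying out reproduces the displayed K). The nonzero eigenvalues of U V^T coincide with those of the 2 x 2 matrix G = V^T U = [[v1·u1, v1·u2], [v2·u1, v2·u2]] = [[2, -6], [-7, 0]], and by the Sylvester determinant identity det(I_4 - U V^T) = det(I_2 - V^T U) = det([[-1, 6], [7, 1]]) = (-1)(1) - (6)(7) = -43. (Direct check: I - K =
[[1, 6, -10, -6],
 [-2, -4, 8, 3],
 [-6, 3, -5, -9],
 [6, -3, 6, 10]]
has determinant -43.) The finite-dimensional Fredholm alternative says: either (I - K) is invertible, or ker(I - K) ≠ {0} and then range(I - K) = ker((I - K)^*)^⊥, with dim ker(I - K) = dim ker((I - K)^*). Since det(I - K) ≠ 0, 1 is not an eigenvalue of K and ker(I - K) = {0}, so we are in the first case: for every y there is a unique x = (I - K)^(-1) y. (Explicitly, by the Woodbury identity, (I - U V^T)^(-1) = I + U (I_2 - G)^(-1) V^T.)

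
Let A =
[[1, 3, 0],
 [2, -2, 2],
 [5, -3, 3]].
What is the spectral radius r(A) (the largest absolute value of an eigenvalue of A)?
r(A) = 4

The eigenvalues of A are the roots of its characteristic polynomial. With M = A (coefficients from the trace, the sum of principal 2x2 minors, and det A):
  p(λ) = det(λ I - M) = λ^3 - 2λ^2 - 5λ - 12.
By the rational root theorem any rational root is an integer divisor of 12. Testing λ = 4: p(4) = 64 - 32 - 20 - 12 = 0, so λ = 4 is a root. Dividing out (λ - 4) leaves p(λ) = (λ - 4)(λ^2 + 2λ + 3). For λ^2 + 2λ + 3 the discriminant is -8. It is negative, so the roots are the complex-conjugate pair λ = -1 ± (sqrt(8)/2) i ≈ -1 ± 1.4142i. For a conjugate pair the product of the roots equals the constant term, so |λ|^2 = 3 and |λ| = sqrt(3) ≈ 1.7321.
Thus the eigenvalues (to 4 decimals) are -1 ± 1.4142i (modulus 1.7321); 4 (modulus 4). The spectral radius is the largest modulus: r(A) = 4. (Cross-check: r(A) ≤ ||A||_2 ≈ 7.4201; equality holds whenever A is normal, though it can also hold for some non-normal A.)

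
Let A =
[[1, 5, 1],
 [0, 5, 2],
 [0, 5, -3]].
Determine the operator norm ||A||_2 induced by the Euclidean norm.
||A||_2 ≈ 8.6797 (= sqrt(largest eigenvalue of A^T A))

||A||_2 = sigma_max(A) = sqrt(lambda_max(A^T A)). Form the symmetric matrix M = A^T A =
[[1, 5, 1],
 [5, 75, 0],
 [1, 0, 14]].
Its characteristic polynomial (trace, sum of principal 2x2 minors, determinant of M give the coefficients) is
  p(λ) = det(λ I - M) = λ^3 - 90λ^2 + 1113λ - 625.
No integer candidate from the rational root theorem (±divisors of 625) is a root, so the roots are irrational. The cubic discriminant is Δ = 3812894937 > 0, so there are three distinct real roots. p(0) = -625 and p(1) = 399 have opposite signs, so a root lies in (0, 1); Newton's method refines it to λ ≈ 0.5895. p(14) = 61 and p(15) = -805 have opposite signs, so a root lies in (14, 15); Newton's method refines it to λ ≈ 14.0742. p(75) = -1525 and p(76) = 3099 have opposite signs, so a root lies in (75, 76); Newton's method refines it to λ ≈ 75.3364. Check (Vieta): the three roots sum to 90, matching tr M = 90.
So the eigenvalues of A^T A are ≈ 0.5895, 14.0742, 75.3364 (all ≥ 0, as they must be for A^T A). The largest is λ_max ≈ 75.3364, hence ||A||_2 = sqrt(λ_max) ≈ 8.6797.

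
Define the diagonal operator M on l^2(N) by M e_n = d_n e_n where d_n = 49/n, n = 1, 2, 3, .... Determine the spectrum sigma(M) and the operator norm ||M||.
sigma(M) = {49/n : n ≥ 1} ∪ {0}; ||M|| = 49

A bounded diagonal operator on l^2 with diagonal entries d_n has spectrum equal to the closure of {d_n : n ≥ 1}: every d_n is an eigenvalue (with eigenvector e_n), so {d_n} ⊂ sigma(M); the spectrum is closed, so its closure is too; and for lambda not in the closure, (M - lambda I) has bounded inverse (the diagonal entries 1/(d_n - lambda) are bounded). For our sequence d_n = 49/n, n = 1, 2, 3, ...:
  - {d_n} = {49/n : n ≥ 1}; the only limit point is 0
  - closure = {49/n : n ≥ 1} ∪ {0}
For the norm: a diagonal operator has ||M|| = sup_n |d_n|. Here d_n = 49/n is positive and decreasing, so sup_n |d_n| = d_1 = 49. So ||M|| = 49.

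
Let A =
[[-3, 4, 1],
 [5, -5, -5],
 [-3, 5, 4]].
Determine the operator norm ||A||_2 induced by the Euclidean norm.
||A||_2 ≈ 12.0899 (= sqrt(largest eigenvalue of A^T A))

||A||_2 = sigma_max(A) = sqrt(lambda_max(A^T A)). Form the symmetric matrix M = A^T A =
[[43, -52, -40],
 [-52, 66, 49],
 [-40, 49, 42]].
Its characteristic polynomial (trace, sum of principal 2x2 minors, determinant of M give the coefficients) is
  p(λ) = det(λ I - M) = λ^3 - 151λ^2 + 711λ - 625.
No integer candidate from the rational root theorem (±divisors of 625) is a root, so the roots are irrational. The cubic discriminant is Δ = 2678569472 > 0, so there are three distinct real roots. p(1) = -64 and p(2) = 201 have opposite signs, so a root lies in (1, 2); Newton's method refines it to λ ≈ 1.1651. p(3) = 176 and p(4) = -133 have opposite signs, so a root lies in (3, 4); Newton's method refines it to λ ≈ 3.67. p(146) = -3399 and p(147) = 17456 have opposite signs, so a root lies in (146, 147); Newton's method refines it to λ ≈ 146.1649. Check (Vieta): the three roots sum to 151, matching tr M = 151.
So the eigenvalues of A^T A are ≈ 1.1651, 3.67, 146.1649 (all ≥ 0, as they must be for A^T A). The largest is λ_max ≈ 146.1649, hence ||A||_2 = sqrt(λ_max) ≈ 12.0899.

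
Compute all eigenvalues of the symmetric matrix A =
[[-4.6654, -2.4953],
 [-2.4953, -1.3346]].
sigma(A) ≈ {-6, 0}

A is real symmetric, so its spectrum consists of real eigenvalues. Expanding the characteristic polynomial of the displayed matrix gives
  det(λ I - A) = p(λ) = λ^2 + (6)λ + (0).
Solving p(λ) = 0 yields eigenvalues ≈ -6, 0. (A is shown rounded to 4 decimals, so these recover the underlying integer eigenvalues to within that precision.)
Verification: the trace of A = -6 equals the sum of eigenvalues -6, and det(A) ≈ -0.0001 matches the eigenvalue product 0.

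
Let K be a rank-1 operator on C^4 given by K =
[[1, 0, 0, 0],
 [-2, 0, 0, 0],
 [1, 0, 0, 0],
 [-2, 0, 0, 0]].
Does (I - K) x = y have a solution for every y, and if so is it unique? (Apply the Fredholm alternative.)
(I - K) is singular (det(I - K) = 0, i.e. 1 ∈ sigma(K)). (I - K) x = y is solvable iff y ⊥ ker((I - K)^*) = span{(1, 0, 0, 0)}, i.e. iff y_1 = 0. When solvable, the solutions are x = y + c·(1, -2, 1, -2), c arbitrary (ker(I - K) = span{(1, -2, 1, -2)}, dimension 1).

K has rank 1, so it is an outer product K = u v^T: every row of K is a multiple of one row vector. Reading off the entries, u = (1, -2, 1, -2) and v = (1, 0, 0, 0) (row i of K equals u_i·v^T). A rank-one matrix u v^T satisfies K u = u (v·u) and kills the (3)-dimensional subspace v^⊥, so its characteristic polynomial is lambda^3 (lambda - v·u) with v·u = tr K = 1. Hence the eigenvalues of I - K are 1 (multiplicity 3) and 1 - (1) = 0, so det(I - K) = 0. (Direct check: I - K =
[[0, 0, 0, 0],
 [2, 1, 0, 0],
 [-1, 0, 1, 0],
 [2, 0, 0, 1]]
has determinant 0.) So 1 is an eigenvalue of K and (I - K) is not invertible. The finite-dimensional Fredholm alternative says: either (I - K) is invertible, or ker(I - K) ≠ {0} and then range(I - K) = ker((I - K)^*)^⊥, with dim ker(I - K) = dim ker((I - K)^*). We are in the second case, so we need both kernels. Kernel of I - K: (I - K) u = u - u (v·u) = u - u = 0, so ker(I - K) = span{u} = span{(1, -2, 1, -2)} (it is exactly 1-dimensional because rank(I - K) = 3). Kernel of the adjoint: K is real, so (I - K)^* = I - K^T = I - v u^T, and (I - v u^T) v = v - v (u·v) = 0; hence ker((I - K)^*) = span{v} = span{(1, 0, 0, 0)}. Therefore (I - K) x = y is solvable iff <y, v> = 0, i.e. iff y_1 = 0. When this holds, K y = u (v·y) = 0, so (I - K) y = y and x = y is a particular solution; the full solution set is the line x = y + c·u = y + c·(1, -2, 1, -2), c ∈ C.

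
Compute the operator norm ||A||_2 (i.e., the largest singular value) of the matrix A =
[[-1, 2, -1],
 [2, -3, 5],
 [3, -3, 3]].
||A||_2 ≈ 8.2483 (= sqrt(largest eigenvalue of A^T A))

||A||_2 = sigma_max(A) = sqrt(lambda_max(A^T A)). Form the symmetric matrix M = A^T A =
[[14, -17, 20],
 [-17, 22, -26],
 [20, -26, 35]].
Its characteristic polynomial (trace, sum of principal 2x2 minors, determinant of M give the coefficients) is
  p(λ) = det(λ I - M) = λ^3 - 71λ^2 + 203λ - 81.
No integer candidate from the rational root theorem (±divisors of 81) is a root, so the roots are irrational. The cubic discriminant is Δ = 79146704 > 0, so there are three distinct real roots. p(0) = -81 and p(1) = 52 have opposite signs, so a root lies in (0, 1); Newton's method refines it to λ ≈ 0.4786. p(2) = 49 and p(3) = -84 have opposite signs, so a root lies in (2, 3); Newton's method refines it to λ ≈ 2.4877. p(68) = -149 and p(69) = 4404 have opposite signs, so a root lies in (68, 69); Newton's method refines it to λ ≈ 68.0337. Check (Vieta): the three roots sum to 71, matching tr M = 71.
So the eigenvalues of A^T A are ≈ 0.4786, 2.4877, 68.0337 (all ≥ 0, as they must be for A^T A). The largest is λ_max ≈ 68.0337, hence ||A||_2 = sqrt(λ_max) ≈ 8.2483.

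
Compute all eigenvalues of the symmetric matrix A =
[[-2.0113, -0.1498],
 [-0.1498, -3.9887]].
sigma(A) ≈ {-4, -2}

A is real symmetric, so its spectrum consists of real eigenvalues. Expanding the characteristic polynomial of the displayed matrix gives
  det(λ I - A) = p(λ) = λ^2 + (6)λ + (8).
Solving p(λ) = 0 yields eigenvalues ≈ -4, -2. (A is shown rounded to 4 decimals, so these recover the underlying integer eigenvalues to within that precision.)
Verification: the trace of A = -6 equals the sum of eigenvalues -6, and det(A) ≈ 8.0000 matches the eigenvalue product 8.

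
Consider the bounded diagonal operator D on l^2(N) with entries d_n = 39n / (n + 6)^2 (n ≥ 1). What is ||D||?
||D|| = 13/8 (attained at n = 6)

For D diagonal, ||D|| = sup_n |d_n|. Treat f(x) = 39x / (x + 6)^2 for real x > 0. By the quotient rule, f'(x) = 39(6 - x)/(x + 6)^3, which is positive for x < 6 and negative for x > 6. So f has a unique maximum at x = 6, and since 6 is a positive integer, the supremum over n ≥ 1 is attained at n = 6: d_6 = 39·6/(6 + 6)^2 = 39·6/144 = 13/8. Hence ||D|| = 13/8.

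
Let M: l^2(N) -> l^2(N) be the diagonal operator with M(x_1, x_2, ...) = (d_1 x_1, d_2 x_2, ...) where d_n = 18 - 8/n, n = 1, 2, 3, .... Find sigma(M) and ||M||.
sigma(M) = {18 - 8/n : n ≥ 1} ∪ {18}; ||M|| = 18

A bounded diagonal operator on l^2 with diagonal entries d_n has spectrum equal to the closure of {d_n : n ≥ 1}: every d_n is an eigenvalue (with eigenvector e_n), so {d_n} ⊂ sigma(M); the spectrum is closed, so its closure is too; and for lambda not in the closure, (M - lambda I) has bounded inverse (the diagonal entries 1/(d_n - lambda) are bounded). For our sequence d_n = 18 - 8/n, n = 1, 2, 3, ...:
  - {d_n} = {18 - 8/n : n ≥ 1}; the only limit point is 18
  - closure = {18 - 8/n : n ≥ 1} ∪ {18}
For the norm: a diagonal operator has ||M|| = sup_n |d_n|. Here d_n = 18 - 8/n increases monotonically from d_1 = 10 toward 18, with all terms in [10, 18); so sup_n |d_n| = 18 (the supremum is the limit, not attained). So ||M|| = 18.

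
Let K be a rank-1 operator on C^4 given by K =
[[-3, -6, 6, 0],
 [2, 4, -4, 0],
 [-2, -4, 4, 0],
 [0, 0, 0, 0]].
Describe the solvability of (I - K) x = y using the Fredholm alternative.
(I - K) is invertible (det(I - K) = -4 ≠ 0), so for every y in C^4 the equation (I - K) x = y has a unique solution.

K has rank 1, so it is an outer product K = u v^T: every row of K is a multiple of one row vector. Reading off the entries, u = (3, -2, 2, 0) and v = (-1, -2, 2, 0) (row i of K equals u_i·v^T). A rank-one matrix u v^T satisfies K u = u (v·u) and kills the (3)-dimensional subspace v^⊥, so its characteristic polynomial is lambda^3 (lambda - v·u) with v·u = tr K = 5. Hence the eigenvalues of I - K are 1 (multiplicity 3) and 1 - (5) = -4, so det(I - K) = -4. (Direct check: I - K =
[[4, 6, -6, 0],
 [-2, -3, 4, 0],
 [2, 4, -3, 0],
 [0, 0, 0, 1]]
has determinant -4.) The finite-dimensional Fredholm alternative says: either (I - K) is invertible, or ker(I - K) ≠ {0} and then range(I - K) = ker((I - K)^*)^⊥, with dim ker(I - K) = dim ker((I - K)^*). Since det(I - K) ≠ 0, 1 is not an eigenvalue of K and ker(I - K) = {0}, so we are in the first case: for every y there is a unique x = (I - K)^(-1) y. Explicitly, by the Sherman–Morrison formula, (I - u v^T)^(-1) = I + u v^T/(1 - v·u), i.e. (I - K)^(-1) = I + K/(-4).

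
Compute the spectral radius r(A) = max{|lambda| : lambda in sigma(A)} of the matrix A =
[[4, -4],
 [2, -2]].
r(A) = 2

The eigenvalues of A are the roots of its characteristic polynomial. With M = A (coefficients from the trace and determinant):
  p(λ) = det(λ I - M) = λ^2 - 2λ.
For λ^2 - 2λ the discriminant is 4. It is a perfect square (2^2), so the roots are rational: λ = (2 ± 2)/2 = 2, 0.
Thus the eigenvalues (to 4 decimals) are 2 (modulus 2); 0 (modulus 0). The spectral radius is the largest modulus: r(A) = 2. (Cross-check: r(A) ≤ ||A||_2 ≈ 6.3246; equality holds whenever A is normal, though it can also hold for some non-normal A.)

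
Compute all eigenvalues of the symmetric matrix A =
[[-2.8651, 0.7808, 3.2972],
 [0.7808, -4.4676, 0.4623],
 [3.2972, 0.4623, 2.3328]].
sigma(A) ≈ {-5, -4, 4}

A is real symmetric, so its spectrum consists of real eigenvalues. Expanding the characteristic polynomial of the displayed matrix gives
  det(λ I - A) = p(λ) = λ^3 + (5)λ^2 + (-16)λ + (-80).
Solving p(λ) = 0 yields eigenvalues ≈ -5, -4, 4. (A is shown rounded to 4 decimals, so these recover the underlying integer eigenvalues to within that precision.)
Verification: the trace of A = -5 equals the sum of eigenvalues -5, and det(A) ≈ 80.0002 matches the eigenvalue product 80.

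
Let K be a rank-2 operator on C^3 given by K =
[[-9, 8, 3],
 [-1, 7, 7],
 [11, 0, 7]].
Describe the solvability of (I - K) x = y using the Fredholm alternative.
(I - K) is invertible (det(I - K) = -106 ≠ 0), so for every y in C^3 the equation (I - K) x = y has a unique solution.

K has rank 2 and factors as K = U V^T = u1 v1^T + u2 v2^T with u1 = (3, 2, -1), v1 = (-2, 3, 2), u2 = (-1, 1, 3), v2 = (3, 1, 3) (multiplying out reproduces the displayed K). The nonzero eigenvalues of U V^T coincide with those of the 2 x 2 matrix G = V^T U = [[v1·u1, v1·u2], [v2·u1, v2·u2]] = [[-2, 11], [8, 7]], and by the Sylvester determinant identity det(I_3 - U V^T) = det(I_2 - V^T U) = det([[3, -11], [-8, -6]]) = (3)(-6) - (-11)(-8) = -106. (Direct check: I - K =
[[10, -8, -3],
 [1, -6, -7],
 [-11, 0, -6]]
has determinant -106.) The finite-dimensional Fredholm alternative says: either (I - K) is invertible, or ker(I - K) ≠ {0} and then range(I - K) = ker((I - K)^*)^⊥, with dim ker(I - K) = dim ker((I - K)^*). Since det(I - K) ≠ 0, 1 is not an eigenvalue of K and ker(I - K) = {0}, so we are in the first case: for every y there is a unique x = (I - K)^(-1) y. (Explicitly, by the Woodbury identity, (I - U V^T)^(-1) = I + U (I_2 - G)^(-1) V^T.)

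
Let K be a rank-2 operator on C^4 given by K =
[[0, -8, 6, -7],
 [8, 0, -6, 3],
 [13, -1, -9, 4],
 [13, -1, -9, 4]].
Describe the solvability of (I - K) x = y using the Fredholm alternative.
(I - K) is invertible (det(I - K) = 80 ≠ 0), so for every y in C^4 the equation (I - K) x = y has a unique solution.

K has rank 2 and factors as K = U V^T = u1 v1^T + u2 v2^T with u1 = (-3, -1, -2, -2), v1 = (-2, 2, 0, 1), u2 = (-2, 2, 3, 3), v2 = (3, 1, -3, 2) (multiplying out reproduces the displayed K). The nonzero eigenvalues of U V^T coincide with those of the 2 x 2 matrix G = V^T U = [[v1·u1, v1·u2], [v2·u1, v2·u2]] = [[2, 11], [-8, -7]], and by the Sylvester determinant identity det(I_4 - U V^T) = det(I_2 - V^T U) = det([[-1, -11], [8, 8]]) = (-1)(8) - (-11)(8) = 80. (Direct check: I - K =
[[1, 8, -6, 7],
 [-8, 1, 6, -3],
 [-13, 1, 10, -4],
 [-13, 1, 9, -3]]
has determinant 80.) The finite-dimensional Fredholm alternative says: either (I - K) is invertible, or ker(I - K) ≠ {0} and then range(I - K) = ker((I - K)^*)^⊥, with dim ker(I - K) = dim ker((I - K)^*). Since det(I - K) ≠ 0, 1 is not an eigenvalue of K and ker(I - K) = {0}, so we are in the first case: for every y there is a unique x = (I - K)^(-1) y. (Explicitly, by the Woodbury identity, (I - U V^T)^(-1) = I + U (I_2 - G)^(-1) V^T.)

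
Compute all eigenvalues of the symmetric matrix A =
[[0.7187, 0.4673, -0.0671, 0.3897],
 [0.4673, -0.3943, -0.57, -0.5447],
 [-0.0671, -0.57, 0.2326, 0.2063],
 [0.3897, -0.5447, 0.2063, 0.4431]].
sigma(A) ≈ {-1, 0, 1} (1 with multiplicity 2)

A is real symmetric, so its spectrum consists of real eigenvalues. Expanding the characteristic polynomial of the displayed matrix gives
  det(λ I - A) = p(λ) = λ^4 + (-1)λ^3 + (-1)λ^2 + (1)λ + (0).
Solving p(λ) = 0 yields eigenvalues ≈ -1, 0, 1, 1. (A is shown rounded to 4 decimals, so these recover the underlying integer eigenvalues to within that precision.)
Verification: the trace of A = 1 equals the sum of eigenvalues 1, and det(A) ≈ 0.0000 matches the eigenvalue product 0.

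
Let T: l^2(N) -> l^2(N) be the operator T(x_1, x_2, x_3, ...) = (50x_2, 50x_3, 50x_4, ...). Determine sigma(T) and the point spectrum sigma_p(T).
sigma(T) = closed disk {z in C : |z| ≤ 50}; sigma_p(T) = open disk {z in C : |z| < 50}

Note T = 50·V where V is the unit left shift (V x)_k = x_{k+1}; so sigma(T) = 50·sigma(V) and ||T|| = 50||V||. ||T x||^2 = 2500sum_{k≥2} |x_k|^2 ≤ 2500||x||^2, with equality on {x : x_1 = 0}, so ||T|| = 50. For any lambda with |lambda| < 50, set r = lambda/50 (|r| < 1); the vector x = (1, r, r^2, ...) is in l^2 and satisfies T x = 50(r, r^2, ...) = lambda x, so lambda is an eigenvalue. On the boundary |lambda| = 50 the geometric series diverges, so no l^2 eigenvector exists, but these lambda lie in the approximate point spectrum. Hence sigma(T) is the closed disk of radius 50 and sigma_p(T) is the open disk.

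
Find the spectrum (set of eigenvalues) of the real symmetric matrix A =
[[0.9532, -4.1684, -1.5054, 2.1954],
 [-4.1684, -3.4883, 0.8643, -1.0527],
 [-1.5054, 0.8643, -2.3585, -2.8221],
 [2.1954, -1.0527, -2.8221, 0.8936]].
sigma(A) ≈ {-6, -4, 0, 6}

A is real symmetric, so its spectrum consists of real eigenvalues. Expanding the characteristic polynomial of the displayed matrix gives
  det(λ I - A) = p(λ) = λ^4 + (4)λ^3 + (-36)λ^2 + (-144)λ + (0.0055).
Solving p(λ) = 0 yields eigenvalues ≈ -6, -4, 0, 6. (A is shown rounded to 4 decimals, so these recover the underlying integer eigenvalues to within that precision.)
Verification: the trace of A = -4 equals the sum of eigenvalues -4, and det(A) ≈ 0.0055 matches the eigenvalue product 0.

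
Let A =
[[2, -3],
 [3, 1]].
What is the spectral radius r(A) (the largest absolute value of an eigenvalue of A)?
r(A) = sqrt(11) ≈ 3.3166

The eigenvalues of A are the roots of its characteristic polynomial. With M = A (coefficients from the trace and determinant):
  p(λ) = det(λ I - M) = λ^2 - 3λ + 11.
For λ^2 - 3λ + 11 the discriminant is -35. It is negative, so the roots are the complex-conjugate pair λ = 3/2 ± (sqrt(35)/2) i ≈ 1.5 ± 2.958i. For a conjugate pair the product of the roots equals the constant term, so |λ|^2 = 11 and |λ| = sqrt(11) ≈ 3.3166.
Thus the eigenvalues (to 4 decimals) are 1.5 ± 2.958i (modulus 3.3166). The spectral radius is the largest modulus: r(A) = sqrt(11) ≈ 3.3166. (Cross-check: r(A) ≤ ||A||_2 ≈ 3.8541; equality holds whenever A is normal, though it can also hold for some non-normal A.)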